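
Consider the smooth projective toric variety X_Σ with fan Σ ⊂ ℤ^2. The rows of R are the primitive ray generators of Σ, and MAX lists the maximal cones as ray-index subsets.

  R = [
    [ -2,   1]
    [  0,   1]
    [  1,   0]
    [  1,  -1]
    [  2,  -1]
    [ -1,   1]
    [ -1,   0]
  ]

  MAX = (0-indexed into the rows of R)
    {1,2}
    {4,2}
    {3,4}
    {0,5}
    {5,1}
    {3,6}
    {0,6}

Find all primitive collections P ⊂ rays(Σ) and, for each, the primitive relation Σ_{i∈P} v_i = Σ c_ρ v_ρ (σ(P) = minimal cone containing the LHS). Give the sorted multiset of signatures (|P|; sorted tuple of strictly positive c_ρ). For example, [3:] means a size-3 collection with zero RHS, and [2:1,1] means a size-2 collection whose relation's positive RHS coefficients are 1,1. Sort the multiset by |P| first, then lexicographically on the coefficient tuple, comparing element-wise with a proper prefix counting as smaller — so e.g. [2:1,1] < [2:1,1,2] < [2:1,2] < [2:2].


14 minimal non-faces of Δ(Σ) (on 7 rays):

  P={0,4}:  v_{0} + v_{4} = 0 ; sig = [2:]
  P={2,6}:  v_{2} + v_{6} = 0 ; sig = [2:]
  P={3,5}:  v_{3} + v_{5} = 0 ; sig = [2:]
  P={0,2}:  v_{0} + v_{2} = v_{5} ; sig = [2:1]
  P={0,3}:  v_{0} + v_{3} = v_{6} ; sig = [2:1]
  P={1,3}:  v_{1} + v_{3} = v_{2} ; sig = [2:1]
  P={1,6}:  v_{1} + v_{6} = v_{5} ; sig = [2:1]
  P={2,3}:  v_{2} + v_{3} = v_{4} ; sig = [2:1]
  P={2,5}:  v_{2} + v_{5} = v_{1} ; sig = [2:1]
  P={4,5}:  v_{4} + v_{5} = v_{2} ; sig = [2:1]
  P={4,6}:  v_{4} + v_{6} = v_{3} ; sig = [2:1]
  P={5,6}:  v_{5} + v_{6} = v_{0} ; sig = [2:1]
  P={0,1}:  v_{0} + v_{1} = 2·v_{5} ; sig = [2:2]
  P={1,4}:  v_{1} + v_{4} = 2·v_{2} ; sig = [2:2]

so the primitive-relation signature multiset is
    [2:]
    [2:]
    [2:]
    [2:1]
    [2:1]
    [2:1]
    [2:1]
    [2:1]
    [2:1]
    [2:1]
    [2:1]
    [2:1]
    [2:2]
    [2:2]


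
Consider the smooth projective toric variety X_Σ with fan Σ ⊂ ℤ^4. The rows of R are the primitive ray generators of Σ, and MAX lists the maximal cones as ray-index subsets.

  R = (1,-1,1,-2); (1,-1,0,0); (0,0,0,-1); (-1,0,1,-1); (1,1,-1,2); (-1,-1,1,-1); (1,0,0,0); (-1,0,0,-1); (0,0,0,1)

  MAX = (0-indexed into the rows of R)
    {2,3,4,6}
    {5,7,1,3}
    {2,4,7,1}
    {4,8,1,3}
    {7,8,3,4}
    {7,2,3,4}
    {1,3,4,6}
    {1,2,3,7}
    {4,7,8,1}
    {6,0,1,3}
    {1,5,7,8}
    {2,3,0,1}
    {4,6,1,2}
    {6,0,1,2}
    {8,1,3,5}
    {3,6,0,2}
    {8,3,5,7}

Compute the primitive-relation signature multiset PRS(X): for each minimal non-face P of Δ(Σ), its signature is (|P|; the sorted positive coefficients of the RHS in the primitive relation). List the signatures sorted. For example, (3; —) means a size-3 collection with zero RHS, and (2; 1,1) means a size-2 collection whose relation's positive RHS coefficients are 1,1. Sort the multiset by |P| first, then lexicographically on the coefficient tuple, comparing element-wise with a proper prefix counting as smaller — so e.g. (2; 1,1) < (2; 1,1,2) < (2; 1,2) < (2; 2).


14 minimal non-faces of Δ(Σ) (on 9 rays):

  P={2,8}:  v_{2} + v_{8} = 0  ⟹  sig = (2; —)
  P={4,5}:  v_{4} + v_{5} = v_{8}  ⟹  sig = (2; 1)
  P={6,7}:  v_{6} + v_{7} = v_{2}  ⟹  sig = (2; 1)
  P={5,6}:  v_{5} + v_{6} = v_{1} + v_{3}  ⟹  sig = (2; 1,1)
  P={0,8}:  v_{0} + v_{8} = v_{1} + v_{3} + v_{6}  ⟹  sig = (2; 1,1,1)
  P={2,5}:  v_{2} + v_{5} = v_{1} + v_{3} + v_{7}  ⟹  sig = (2; 1,1,1)
  P={6,8}:  v_{6} + v_{8} = v_{1} + v_{3} + v_{4}  ⟹  sig = (2; 1,1,1)
  P={0,7}:  v_{0} + v_{7} = v_{1} + 2·v_{2} + v_{3}  ⟹  sig = (2; 1,1,2)
  P={0,5}:  v_{0} + v_{5} = 2·v_{1} + v_{2} + 2·v_{3}  ⟹  sig = (2; 1,2,2)
  P={0,4}:  v_{0} + v_{4} = 2·v_{6}  ⟹  sig = (2; 2)
  P={1,3,4,7}:  v_{1} + v_{3} + v_{4} + v_{7} = 0  ⟹  sig = (4; —)
  P={1,2,3,4}:  v_{1} + v_{2} + v_{3} + v_{4} = v_{6}  ⟹  sig = (4; 1)
  P={1,2,3,6}:  v_{1} + v_{2} + v_{3} + v_{6} = v_{0}  ⟹  sig = (4; 1)
  P={1,3,7,8}:  v_{1} + v_{3} + v_{7} + v_{8} = v_{5}  ⟹  sig = (4; 1)

so the primitive-relation signature multiset is
    |P|=2: 10 collections, coeffs (), (1), (1), (1,1), (1,1,1), (1,1,1), (1,1,1), (1,1,2), (1,2,2), (2)
    |P|=4: 4 collections, coeffs (), (1), (1), (1)


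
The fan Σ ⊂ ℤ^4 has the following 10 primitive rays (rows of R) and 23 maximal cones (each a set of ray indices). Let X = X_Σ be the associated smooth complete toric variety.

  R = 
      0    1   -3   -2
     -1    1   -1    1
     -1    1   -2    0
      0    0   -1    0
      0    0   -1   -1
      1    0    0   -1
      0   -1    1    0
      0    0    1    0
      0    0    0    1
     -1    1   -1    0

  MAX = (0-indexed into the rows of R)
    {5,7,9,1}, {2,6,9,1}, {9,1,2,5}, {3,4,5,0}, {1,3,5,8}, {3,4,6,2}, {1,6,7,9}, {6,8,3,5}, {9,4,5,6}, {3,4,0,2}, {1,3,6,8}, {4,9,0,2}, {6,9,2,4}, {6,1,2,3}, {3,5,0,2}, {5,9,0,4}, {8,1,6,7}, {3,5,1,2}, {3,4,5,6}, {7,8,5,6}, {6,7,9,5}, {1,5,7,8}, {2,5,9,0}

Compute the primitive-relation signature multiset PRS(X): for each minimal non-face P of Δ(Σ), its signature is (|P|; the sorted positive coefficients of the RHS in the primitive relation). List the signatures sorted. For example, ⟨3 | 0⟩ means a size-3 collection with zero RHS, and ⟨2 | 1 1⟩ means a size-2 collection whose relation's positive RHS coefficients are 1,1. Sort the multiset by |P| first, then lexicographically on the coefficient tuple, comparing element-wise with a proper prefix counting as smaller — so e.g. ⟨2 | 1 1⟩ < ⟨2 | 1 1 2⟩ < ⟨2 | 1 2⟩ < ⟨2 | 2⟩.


Σ has 15 primitive collections:

  • {3,7}:  v_{3} + v_{7} = 0  →  sig = ⟨2 | 0⟩
  • {1,4}:  v_{1} + v_{4} = v_{2}  →  sig = ⟨2 | 1⟩
  • {2,7}:  v_{2} + v_{7} = v_{9}  →  sig = ⟨2 | 1⟩
  • {3,9}:  v_{3} + v_{9} = v_{2}  →  sig = ⟨2 | 1⟩
  • {4,8}:  v_{4} + v_{8} = v_{3}  →  sig = ⟨2 | 1⟩
  • {8,9}:  v_{8} + v_{9} = v_{1}  →  sig = ⟨2 | 1⟩
  • {2,8}:  v_{2} + v_{8} = v_{1} + v_{3}  →  sig = ⟨2 | 1 1⟩
  • {0,7}:  v_{0} + v_{7} = v_{4} + v_{5} + v_{9}  →  sig = ⟨2 | 1 1 1⟩
  • {0,8}:  v_{0} + v_{8} = v_{2} + v_{3} + v_{5}  →  sig = ⟨2 | 1 1 1⟩
  • {4,7}:  v_{4} + v_{7} = v_{5} + v_{6} + v_{9}  →  sig = ⟨2 | 1 1 1⟩
  • {0,1}:  v_{0} + v_{1} = 2·v_{2} + v_{5}  →  sig = ⟨2 | 1 2⟩
  • {0,6}:  v_{0} + v_{6} = 2·v_{4}  →  sig = ⟨2 | 2⟩
  • {1,5,6}:  v_{1} + v_{5} + v_{6} = 0  →  sig = ⟨3 | 0⟩
  • {2,4,5}:  v_{2} + v_{4} + v_{5} = v_{0}  →  sig = ⟨3 | 1⟩
  • {2,5,6}:  v_{2} + v_{5} + v_{6} = v_{4}  →  sig = ⟨3 | 1⟩

Hence PRS(X_Σ) =
    ⟨2 | 0⟩
    ⟨2 | 1⟩
    ⟨2 | 1⟩
    ⟨2 | 1⟩
    ⟨2 | 1⟩
    ⟨2 | 1⟩
    ⟨2 | 1 1⟩
    ⟨2 | 1 1 1⟩
    ⟨2 | 1 1 1⟩
    ⟨2 | 1 1 1⟩
    ⟨2 | 1 2⟩
    ⟨2 | 2⟩
    ⟨3 | 0⟩
    ⟨3 | 1⟩
    ⟨3 | 1⟩


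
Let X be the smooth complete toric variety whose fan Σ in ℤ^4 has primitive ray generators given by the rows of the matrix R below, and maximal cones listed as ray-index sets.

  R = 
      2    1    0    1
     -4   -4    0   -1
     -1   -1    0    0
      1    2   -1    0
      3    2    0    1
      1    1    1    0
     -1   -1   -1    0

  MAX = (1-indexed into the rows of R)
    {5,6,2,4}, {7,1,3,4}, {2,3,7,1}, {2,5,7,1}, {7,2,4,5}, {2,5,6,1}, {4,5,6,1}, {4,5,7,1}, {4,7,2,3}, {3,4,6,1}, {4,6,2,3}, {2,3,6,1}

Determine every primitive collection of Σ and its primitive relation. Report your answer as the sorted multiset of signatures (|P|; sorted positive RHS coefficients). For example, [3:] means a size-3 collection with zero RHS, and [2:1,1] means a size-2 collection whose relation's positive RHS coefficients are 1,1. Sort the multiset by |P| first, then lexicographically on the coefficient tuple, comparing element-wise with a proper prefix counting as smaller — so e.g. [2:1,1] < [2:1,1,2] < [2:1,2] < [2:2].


|primitive collections| = 3. Relations:

  P = {6,7}:  v_{6} + v_{7} = 0 ; sig = [2:]
  P = {3,5}:  v_{3} + v_{5} = v_{1} ; sig = [2:1]
  P = {1,2,4}:  v_{1} + v_{2} + v_{4} = v_{7} ; sig = [3:1]

Signatures (|P|; sorted positive RHS coefficients), sorted:
[[2:], [2:1], [3:1]]


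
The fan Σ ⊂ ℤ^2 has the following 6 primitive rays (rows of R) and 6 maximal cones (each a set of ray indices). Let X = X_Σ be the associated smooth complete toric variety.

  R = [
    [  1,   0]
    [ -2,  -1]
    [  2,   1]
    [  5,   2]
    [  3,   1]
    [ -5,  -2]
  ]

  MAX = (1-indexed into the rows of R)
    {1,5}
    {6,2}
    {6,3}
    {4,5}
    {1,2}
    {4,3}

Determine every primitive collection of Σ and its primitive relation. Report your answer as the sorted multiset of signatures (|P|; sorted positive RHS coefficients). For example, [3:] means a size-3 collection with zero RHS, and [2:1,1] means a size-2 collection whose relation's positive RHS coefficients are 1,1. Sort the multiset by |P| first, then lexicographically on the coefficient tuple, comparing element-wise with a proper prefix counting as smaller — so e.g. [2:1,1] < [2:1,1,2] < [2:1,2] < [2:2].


9 minimal non-faces of Δ(Σ) (on 6 rays):

  {2,3}:  v_{2} + v_{3} = 0  so sig = [2:]
  {4,6}:  v_{4} + v_{6} = 0  so sig = [2:]
  {1,3}:  v_{1} + v_{3} = v_{5}  so sig = [2:1]
  {2,4}:  v_{2} + v_{4} = v_{5}  so sig = [2:1]
  {2,5}:  v_{2} + v_{5} = v_{1}  so sig = [2:1]
  {3,5}:  v_{3} + v_{5} = v_{4}  so sig = [2:1]
  {5,6}:  v_{5} + v_{6} = v_{2}  so sig = [2:1]
  {1,4}:  v_{1} + v_{4} = 2·v_{5}  so sig = [2:2]
  {1,6}:  v_{1} + v_{6} = 2·v_{2}  so sig = [2:2]

Hence PRS(X_Σ) =
[[2:], [2:], [2:1], [2:1], [2:1], [2:1], [2:1], [2:2], [2:2]]


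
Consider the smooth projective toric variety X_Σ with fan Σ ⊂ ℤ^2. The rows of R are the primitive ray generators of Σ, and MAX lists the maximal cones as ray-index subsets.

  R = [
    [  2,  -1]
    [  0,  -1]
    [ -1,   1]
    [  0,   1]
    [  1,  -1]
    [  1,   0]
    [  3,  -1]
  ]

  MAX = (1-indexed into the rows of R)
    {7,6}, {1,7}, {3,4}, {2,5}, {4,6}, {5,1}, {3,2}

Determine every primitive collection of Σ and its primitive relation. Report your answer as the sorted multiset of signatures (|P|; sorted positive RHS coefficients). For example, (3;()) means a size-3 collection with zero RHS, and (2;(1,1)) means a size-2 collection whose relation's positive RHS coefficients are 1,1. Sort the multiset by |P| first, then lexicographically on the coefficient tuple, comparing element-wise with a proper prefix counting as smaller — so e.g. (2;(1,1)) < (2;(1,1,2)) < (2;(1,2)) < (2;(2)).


The 14 primitive collections of Σ (r=7, n=2):

  • {2,4}:  v_{2} + v_{4} = 0  →  sig = (2;())
  • {3,5}:  v_{3} + v_{5} = 0  →  sig = (2;())
  • {1,3}:  v_{1} + v_{3} = v_{6}  →  sig = (2;(1))
  • {1,6}:  v_{1} + v_{6} = v_{7}  →  sig = (2;(1))
  • {2,6}:  v_{2} + v_{6} = v_{5}  →  sig = (2;(1))
  • {3,6}:  v_{3} + v_{6} = v_{4}  →  sig = (2;(1))
  • {4,5}:  v_{4} + v_{5} = v_{6}  →  sig = (2;(1))
  • {5,6}:  v_{5} + v_{6} = v_{1}  →  sig = (2;(1))
  • {2,7}:  v_{2} + v_{7} = v_{1} + v_{5}  →  sig = (2;(1,1))
  • {1,2}:  v_{1} + v_{2} = 2·v_{5}  →  sig = (2;(2))
  • {1,4}:  v_{1} + v_{4} = 2·v_{6}  →  sig = (2;(2))
  • {3,7}:  v_{3} + v_{7} = 2·v_{6}  →  sig = (2;(2))
  • {5,7}:  v_{5} + v_{7} = 2·v_{1}  →  sig = (2;(2))
  • {4,7}:  v_{4} + v_{7} = 3·v_{6}  →  sig = (2;(3))

Sorted signature multiset PRS(X):
[(2;()), (2;()), (2;(1)), (2;(1)), (2;(1)), (2;(1)), (2;(1)), (2;(1)), (2;(1,1)), (2;(2)), (2;(2)), (2;(2)), (2;(2)), (2;(3))]


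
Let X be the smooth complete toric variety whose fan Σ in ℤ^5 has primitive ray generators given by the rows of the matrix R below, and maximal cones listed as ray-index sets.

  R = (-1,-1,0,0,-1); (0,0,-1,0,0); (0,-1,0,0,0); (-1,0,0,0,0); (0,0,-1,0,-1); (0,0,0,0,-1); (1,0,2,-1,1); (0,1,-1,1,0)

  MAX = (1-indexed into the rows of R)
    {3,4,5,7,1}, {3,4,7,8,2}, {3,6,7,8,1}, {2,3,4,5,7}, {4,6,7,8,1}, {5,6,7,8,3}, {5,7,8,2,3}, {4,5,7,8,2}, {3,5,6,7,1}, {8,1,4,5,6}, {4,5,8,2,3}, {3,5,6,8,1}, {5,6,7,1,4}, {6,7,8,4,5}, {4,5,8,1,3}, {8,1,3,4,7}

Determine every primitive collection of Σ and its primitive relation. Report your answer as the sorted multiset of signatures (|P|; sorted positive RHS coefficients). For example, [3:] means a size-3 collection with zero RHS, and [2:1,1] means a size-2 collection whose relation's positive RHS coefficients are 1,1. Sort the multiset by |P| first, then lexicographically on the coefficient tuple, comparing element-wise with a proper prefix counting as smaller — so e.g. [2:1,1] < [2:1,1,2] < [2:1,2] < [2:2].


Δ(Σ) — 8 vertices, 5 min non-faces:

  P = {2,6}:  v_{2} + v_{6} = v_{5}  so sig = [2:1]
  P = {1,2}:  v_{1} + v_{2} = v_{3} + v_{4} + v_{5}  so sig = [2:1,1,1]
  P = {3,4,6}:  v_{3} + v_{4} + v_{6} = v_{1}  so sig = [3:1]
  P = {1,5,7,8}:  v_{1} + v_{5} + v_{7} + v_{8} = v_{6}  so sig = [4:1]
  P = {3,4,5,7,8}:  v_{3} + v_{4} + v_{5} + v_{7} + v_{8} = 0  so sig = [5:]

so the primitive-relation signature multiset is
{ [2:1],  [2:1,1,1],  [3:1],  [4:1],  [5:] }


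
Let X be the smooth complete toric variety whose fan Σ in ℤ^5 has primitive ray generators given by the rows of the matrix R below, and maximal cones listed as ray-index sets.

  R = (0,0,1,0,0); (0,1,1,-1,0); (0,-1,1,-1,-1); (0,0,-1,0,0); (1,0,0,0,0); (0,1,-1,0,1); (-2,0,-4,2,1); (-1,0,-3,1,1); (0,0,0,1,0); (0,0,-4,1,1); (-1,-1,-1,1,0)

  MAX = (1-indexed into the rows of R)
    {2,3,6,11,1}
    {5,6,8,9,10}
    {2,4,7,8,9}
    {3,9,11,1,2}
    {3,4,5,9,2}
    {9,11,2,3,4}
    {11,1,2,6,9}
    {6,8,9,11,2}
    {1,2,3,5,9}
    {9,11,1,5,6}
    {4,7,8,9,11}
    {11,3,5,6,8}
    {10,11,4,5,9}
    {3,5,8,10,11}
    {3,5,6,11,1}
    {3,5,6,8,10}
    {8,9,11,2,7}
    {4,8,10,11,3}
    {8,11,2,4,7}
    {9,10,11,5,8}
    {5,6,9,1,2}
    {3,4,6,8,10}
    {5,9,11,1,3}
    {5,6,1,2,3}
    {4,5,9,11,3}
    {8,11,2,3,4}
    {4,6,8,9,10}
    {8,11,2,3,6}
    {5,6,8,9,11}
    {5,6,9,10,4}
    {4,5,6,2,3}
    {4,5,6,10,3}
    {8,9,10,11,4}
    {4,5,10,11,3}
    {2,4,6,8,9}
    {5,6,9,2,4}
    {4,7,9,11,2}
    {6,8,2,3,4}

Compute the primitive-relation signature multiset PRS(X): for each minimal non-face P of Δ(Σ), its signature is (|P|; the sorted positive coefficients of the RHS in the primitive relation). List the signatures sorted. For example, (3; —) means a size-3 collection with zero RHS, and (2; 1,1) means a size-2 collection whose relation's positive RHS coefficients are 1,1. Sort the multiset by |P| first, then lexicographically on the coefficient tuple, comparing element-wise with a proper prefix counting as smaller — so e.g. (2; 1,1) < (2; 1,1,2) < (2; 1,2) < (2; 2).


18 minimal non-faces of Δ(Σ) (on 11 rays):

  {1,4}:  v_{1} + v_{4} = 0  so sig = (2; —)
  {1,8}:  v_{1} + v_{8} = v_{6} + v_{11}  so sig = (2; 1,1)
  {1,10}:  v_{1} + v_{10} = v_{5} + v_{8}  so sig = (2; 1,1)
  {5,7}:  v_{5} + v_{7} = v_{4} + v_{8} + v_{9}  so sig = (2; 1,1,1)
  {1,7}:  v_{1} + v_{7} = v_{2} + v_{8} + v_{9} + v_{11}  so sig = (2; 1,1,1,1)
  {6,7}:  v_{6} + v_{7} = v_{2} + 2·v_{8} + v_{9}  so sig = (2; 1,1,2)
  {2,10}:  v_{2} + v_{10} = 2·v_{4} + v_{6}  so sig = (2; 1,2)
  {3,7}:  v_{3} + v_{7} = v_{2} + 2·v_{4} + 2·v_{11}  so sig = (2; 1,2,2)
  {7,10}:  v_{7} + v_{10} = 2·v_{4} + 2·v_{8} + v_{9}  so sig = (2; 1,2,2)
  {2,5,11}:  v_{2} + v_{5} + v_{11} = 0  so sig = (3; —)
  {3,6,9}:  v_{3} + v_{6} + v_{9} = 0  so sig = (3; —)
  {4,5,8}:  v_{4} + v_{5} + v_{8} = v_{10}  so sig = (3; 1)
  {4,6,11}:  v_{4} + v_{6} + v_{11} = v_{8}  so sig = (3; 1)
  {2,5,8}:  v_{2} + v_{5} + v_{8} = v_{4} + v_{6}  so sig = (3; 1,1)
  {3,8,9}:  v_{3} + v_{8} + v_{9} = v_{4} + v_{11}  so sig = (3; 1,1)
  {3,9,10}:  v_{3} + v_{9} + v_{10} = 2·v_{4} + v_{5} + v_{11}  so sig = (3; 1,1,2)
  {6,10,11}:  v_{6} + v_{10} + v_{11} = v_{5} + 2·v_{8}  so sig = (3; 1,2)
  {2,4,8,9,11}:  v_{2} + v_{4} + v_{8} + v_{9} + v_{11} = v_{7}  so sig = (5; 1)

so the primitive-relation signature multiset is
    |P|=2: 9 collections, coeffs (), (1,1), (1,1), (1,1,1), (1,1,1,1), (1,1,2), (1,2), (1,2,2), (1,2,2)
    |P|=3: 8 collections, coeffs (), (), (1), (1), (1,1), (1,1), (1,1,2), (1,2)
    |P|=5: 1 collection, coeffs (1)


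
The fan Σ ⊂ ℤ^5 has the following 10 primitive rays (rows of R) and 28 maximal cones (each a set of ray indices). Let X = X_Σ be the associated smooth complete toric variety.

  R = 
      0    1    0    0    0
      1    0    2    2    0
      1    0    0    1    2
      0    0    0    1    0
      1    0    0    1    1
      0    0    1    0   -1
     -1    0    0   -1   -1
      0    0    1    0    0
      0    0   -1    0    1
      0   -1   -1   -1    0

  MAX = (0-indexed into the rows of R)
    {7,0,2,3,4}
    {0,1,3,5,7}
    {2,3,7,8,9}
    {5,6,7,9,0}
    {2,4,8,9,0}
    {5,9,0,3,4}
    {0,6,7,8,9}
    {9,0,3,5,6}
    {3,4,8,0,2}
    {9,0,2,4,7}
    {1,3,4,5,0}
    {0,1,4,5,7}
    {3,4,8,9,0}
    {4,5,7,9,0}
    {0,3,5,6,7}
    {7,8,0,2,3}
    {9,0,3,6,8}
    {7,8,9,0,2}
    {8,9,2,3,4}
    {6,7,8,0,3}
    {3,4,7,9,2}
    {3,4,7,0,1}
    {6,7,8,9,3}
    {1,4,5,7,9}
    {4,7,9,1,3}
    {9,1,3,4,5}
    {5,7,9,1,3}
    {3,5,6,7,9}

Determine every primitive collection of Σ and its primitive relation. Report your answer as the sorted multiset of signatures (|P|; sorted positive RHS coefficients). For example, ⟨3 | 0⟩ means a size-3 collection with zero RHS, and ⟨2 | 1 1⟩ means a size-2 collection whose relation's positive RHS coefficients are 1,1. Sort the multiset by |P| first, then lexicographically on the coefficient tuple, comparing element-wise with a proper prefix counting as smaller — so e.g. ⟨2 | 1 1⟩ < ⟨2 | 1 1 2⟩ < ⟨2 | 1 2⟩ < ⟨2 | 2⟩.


12 minimal non-faces of Δ(Σ) (on 10 rays):

  P={4,6}:  v_{4} + v_{6} = 0 ; sig = ⟨2 | 0⟩
  P={5,8}:  v_{5} + v_{8} = 0 ; sig = ⟨2 | 0⟩
  P={2,5}:  v_{2} + v_{5} = v_{4} + v_{7} ; sig = ⟨2 | 1 1⟩
  P={2,6}:  v_{2} + v_{6} = v_{7} + v_{8} ; sig = ⟨2 | 1 1⟩
  P={1,6}:  v_{1} + v_{6} = v_{3} + v_{5} + v_{7} ; sig = ⟨2 | 1 1 1⟩
  P={1,8}:  v_{1} + v_{8} = v_{3} + v_{4} + v_{7} ; sig = ⟨2 | 1 1 1⟩
  P={1,2}:  v_{1} + v_{2} = v_{3} + 2·v_{4} + 2·v_{7} ; sig = ⟨2 | 1 2 2⟩
  P={4,7,8}:  v_{4} + v_{7} + v_{8} = v_{2} ; sig = ⟨3 | 1⟩
  P={0,1,9}:  v_{0} + v_{1} + v_{9} = v_{4} + v_{5} ; sig = ⟨3 | 1 1⟩
  P={0,3,7,9}:  v_{0} + v_{3} + v_{7} + v_{9} = 0 ; sig = ⟨4 | 0⟩
  P={3,4,5,7}:  v_{3} + v_{4} + v_{5} + v_{7} = v_{1} ; sig = ⟨4 | 1⟩
  P={0,2,3,9}:  v_{0} + v_{2} + v_{3} + v_{9} = v_{4} + v_{8} ; sig = ⟨4 | 1 1⟩

Hence PRS(X_Σ) =
[⟨2 | 0⟩, ⟨2 | 0⟩, ⟨2 | 1 1⟩, ⟨2 | 1 1⟩, ⟨2 | 1 1 1⟩, ⟨2 | 1 1 1⟩, ⟨2 | 1 2 2⟩, ⟨3 | 1⟩, ⟨3 | 1 1⟩, ⟨4 | 0⟩, ⟨4 | 1⟩, ⟨4 | 1 1⟩]


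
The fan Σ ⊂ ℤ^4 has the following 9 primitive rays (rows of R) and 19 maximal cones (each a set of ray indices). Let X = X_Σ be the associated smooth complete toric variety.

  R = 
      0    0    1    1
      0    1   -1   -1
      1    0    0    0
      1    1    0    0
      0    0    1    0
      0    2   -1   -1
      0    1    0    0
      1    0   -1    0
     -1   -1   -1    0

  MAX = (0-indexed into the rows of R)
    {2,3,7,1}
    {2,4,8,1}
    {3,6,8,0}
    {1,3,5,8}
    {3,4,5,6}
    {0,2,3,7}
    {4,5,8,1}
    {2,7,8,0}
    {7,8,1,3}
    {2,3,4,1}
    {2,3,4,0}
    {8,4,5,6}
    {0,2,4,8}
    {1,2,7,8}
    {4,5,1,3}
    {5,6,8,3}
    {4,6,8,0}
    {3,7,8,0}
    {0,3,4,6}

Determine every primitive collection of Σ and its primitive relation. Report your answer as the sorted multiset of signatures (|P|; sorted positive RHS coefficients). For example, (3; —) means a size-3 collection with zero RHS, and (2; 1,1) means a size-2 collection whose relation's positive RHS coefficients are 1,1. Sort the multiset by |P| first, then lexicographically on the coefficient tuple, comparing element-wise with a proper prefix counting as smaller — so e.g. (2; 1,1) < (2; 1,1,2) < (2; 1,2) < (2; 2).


The 10 primitive collections of Σ (r=9, n=4):

  • {0,1}:  v_{0} + v_{1} = v_{6}  so sig = (2; 1)
  • {1,6}:  v_{1} + v_{6} = v_{5}  so sig = (2; 1)
  • {2,6}:  v_{2} + v_{6} = v_{3}  so sig = (2; 1)
  • {4,7}:  v_{4} + v_{7} = v_{2}  so sig = (2; 1)
  • {2,5}:  v_{2} + v_{5} = v_{1} + v_{3}  so sig = (2; 1,1)
  • {5,7}:  v_{5} + v_{7} = v_{1} + 2·v_{3} + v_{8}  so sig = (2; 1,1,2)
  • {6,7}:  v_{6} + v_{7} = 2·v_{3} + v_{8}  so sig = (2; 1,2)
  • {0,5}:  v_{0} + v_{5} = 2·v_{6}  so sig = (2; 2)
  • {3,4,8}:  v_{3} + v_{4} + v_{8} = 0  so sig = (3; —)
  • {2,3,8}:  v_{2} + v_{3} + v_{8} = v_{7}  so sig = (3; 1)

Hence PRS(X_Σ) =
[(2; 1), (2; 1), (2; 1), (2; 1), (2; 1,1), (2; 1,1,2), (2; 1,2), (2; 2), (3; —), (3; 1)]


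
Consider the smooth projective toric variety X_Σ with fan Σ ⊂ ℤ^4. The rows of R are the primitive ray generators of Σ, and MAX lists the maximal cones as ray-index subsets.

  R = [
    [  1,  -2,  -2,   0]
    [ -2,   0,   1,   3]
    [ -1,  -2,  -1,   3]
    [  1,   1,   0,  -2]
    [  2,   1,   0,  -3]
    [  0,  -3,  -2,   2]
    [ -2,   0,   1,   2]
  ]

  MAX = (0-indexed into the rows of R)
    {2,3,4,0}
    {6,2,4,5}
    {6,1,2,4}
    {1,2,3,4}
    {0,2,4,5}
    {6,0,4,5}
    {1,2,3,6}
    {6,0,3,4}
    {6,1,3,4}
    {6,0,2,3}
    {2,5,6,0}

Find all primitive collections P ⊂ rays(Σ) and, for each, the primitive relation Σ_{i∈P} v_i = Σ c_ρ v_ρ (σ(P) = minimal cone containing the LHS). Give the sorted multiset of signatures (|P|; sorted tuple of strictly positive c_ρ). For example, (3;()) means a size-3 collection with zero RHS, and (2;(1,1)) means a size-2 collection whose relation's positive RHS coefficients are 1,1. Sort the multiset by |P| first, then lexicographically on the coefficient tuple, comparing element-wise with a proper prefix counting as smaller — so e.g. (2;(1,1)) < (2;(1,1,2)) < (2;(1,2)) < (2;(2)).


Δ(Σ) — 7 vertices, 5 min non-faces:

  {0,1}:  v_{0} + v_{1} = v_{2}  ⟹  sig = (2;(1))
  {3,5}:  v_{3} + v_{5} = v_{0}  ⟹  sig = (2;(1))
  {1,5}:  v_{1} + v_{5} = 2·v_{2} + v_{4} + v_{6}  ⟹  sig = (2;(1,1,2))
  {2,3,4,6}:  v_{2} + v_{3} + v_{4} + v_{6} = 0  ⟹  sig = (4;())
  {0,2,4,6}:  v_{0} + v_{2} + v_{4} + v_{6} = v_{5}  ⟹  sig = (4;(1))

Sorted signature multiset PRS(X):
[(2;(1)), (2;(1)), (2;(1,1,2)), (4;()), (4;(1))]


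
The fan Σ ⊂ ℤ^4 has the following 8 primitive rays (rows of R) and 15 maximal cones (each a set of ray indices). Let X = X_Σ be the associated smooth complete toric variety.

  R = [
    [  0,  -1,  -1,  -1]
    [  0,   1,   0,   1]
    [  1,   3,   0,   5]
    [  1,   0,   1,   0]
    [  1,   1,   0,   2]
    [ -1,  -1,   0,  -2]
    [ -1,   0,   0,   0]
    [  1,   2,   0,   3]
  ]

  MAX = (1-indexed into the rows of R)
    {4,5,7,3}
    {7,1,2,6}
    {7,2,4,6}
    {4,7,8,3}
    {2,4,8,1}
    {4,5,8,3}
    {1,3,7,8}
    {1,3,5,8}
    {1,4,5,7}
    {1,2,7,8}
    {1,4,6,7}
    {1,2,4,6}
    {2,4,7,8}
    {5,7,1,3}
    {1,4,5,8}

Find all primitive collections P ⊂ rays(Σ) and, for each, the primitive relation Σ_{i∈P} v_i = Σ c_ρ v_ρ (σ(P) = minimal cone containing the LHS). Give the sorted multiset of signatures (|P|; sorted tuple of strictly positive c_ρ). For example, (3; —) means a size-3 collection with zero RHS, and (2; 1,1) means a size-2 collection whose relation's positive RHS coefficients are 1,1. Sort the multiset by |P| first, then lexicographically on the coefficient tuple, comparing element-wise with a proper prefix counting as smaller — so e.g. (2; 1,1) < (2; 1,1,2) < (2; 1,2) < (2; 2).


9 collections generate NE(X_Σ); each relation:

  P = {5,6}:  v_{5} + v_{6} = 0  →  sig = (2; —)
  P = {2,5}:  v_{2} + v_{5} = v_{8}  →  sig = (2; 1)
  P = {6,8}:  v_{6} + v_{8} = v_{2}  →  sig = (2; 1)
  P = {3,6}:  v_{3} + v_{6} = v_{7} + v_{8}  →  sig = (2; 1,1)
  P = {2,3}:  v_{2} + v_{3} = v_{7} + 2·v_{8}  →  sig = (2; 1,2)
  P = {5,7,8}:  v_{5} + v_{7} + v_{8} = v_{3}  →  sig = (3; 1)
  P = {1,3,4}:  v_{1} + v_{3} + v_{4} = 2·v_{5}  →  sig = (3; 2)
  P = {1,2,4,7}:  v_{1} + v_{2} + v_{4} + v_{7} = 0  →  sig = (4; —)
  P = {1,4,7,8}:  v_{1} + v_{4} + v_{7} + v_{8} = v_{5}  →  sig = (4; 1)

Sorted signature multiset PRS(X):
    (2; —)
    (2; 1)
    (2; 1)
    (2; 1,1)
    (2; 1,2)
    (3; 1)
    (3; 2)
    (4; —)
    (4; 1)


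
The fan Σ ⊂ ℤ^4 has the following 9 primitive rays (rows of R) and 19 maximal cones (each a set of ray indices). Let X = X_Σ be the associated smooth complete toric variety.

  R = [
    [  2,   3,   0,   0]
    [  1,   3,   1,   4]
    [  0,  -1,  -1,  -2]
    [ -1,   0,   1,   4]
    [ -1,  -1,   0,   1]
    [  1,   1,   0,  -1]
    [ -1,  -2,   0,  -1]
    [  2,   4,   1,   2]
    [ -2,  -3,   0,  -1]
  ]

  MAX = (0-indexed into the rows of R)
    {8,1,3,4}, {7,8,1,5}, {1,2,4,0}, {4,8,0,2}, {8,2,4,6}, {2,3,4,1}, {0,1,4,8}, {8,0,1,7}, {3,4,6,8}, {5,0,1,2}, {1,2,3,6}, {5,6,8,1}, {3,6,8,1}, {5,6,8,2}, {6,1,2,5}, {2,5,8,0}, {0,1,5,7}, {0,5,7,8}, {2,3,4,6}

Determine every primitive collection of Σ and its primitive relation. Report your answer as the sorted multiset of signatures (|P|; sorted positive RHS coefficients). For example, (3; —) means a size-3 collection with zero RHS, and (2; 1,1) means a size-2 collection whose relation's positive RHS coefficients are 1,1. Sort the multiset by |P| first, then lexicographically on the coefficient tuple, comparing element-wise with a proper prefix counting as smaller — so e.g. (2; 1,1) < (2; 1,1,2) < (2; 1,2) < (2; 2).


12 minimal non-faces of Δ(Σ) (on 9 rays):

  P = {4,5}:  v_{4} + v_{5} = 0 ; sig = (2; —)
  P = {0,3}:  v_{0} + v_{3} = v_{1} ; sig = (2; 1)
  P = {0,6}:  v_{0} + v_{6} = v_{5} ; sig = (2; 1)
  P = {2,7}:  v_{2} + v_{7} = v_{0} ; sig = (2; 1)
  P = {3,5}:  v_{3} + v_{5} = v_{1} + v_{6} ; sig = (2; 1,1)
  P = {4,7}:  v_{4} + v_{7} = v_{0} + v_{1} + v_{8} ; sig = (2; 1,1,1)
  P = {3,7}:  v_{3} + v_{7} = 2·v_{1} + v_{5} + v_{8} ; sig = (2; 1,1,2)
  P = {6,7}:  v_{6} + v_{7} = v_{1} + 2·v_{5} + v_{8} ; sig = (2; 1,1,2)
  P = {1,2,8}:  v_{1} + v_{2} + v_{8} = v_{4} ; sig = (3; 1)
  P = {1,4,6}:  v_{1} + v_{4} + v_{6} = v_{3} ; sig = (3; 1)
  P = {2,3,8}:  v_{2} + v_{3} + v_{8} = 2·v_{4} + v_{6} ; sig = (3; 1,2)
  P = {0,1,5,8}:  v_{0} + v_{1} + v_{5} + v_{8} = v_{7} ; sig = (4; 1)

Signatures (|P|; sorted positive RHS coefficients), sorted:
    |P|=2: 8 collections, coeffs (), (1), (1), (1), (1,1), (1,1,1), (1,1,2), (1,1,2)
    |P|=3: 3 collections, coeffs (1), (1), (1,2)
    |P|=4: 1 collection, coeffs (1)


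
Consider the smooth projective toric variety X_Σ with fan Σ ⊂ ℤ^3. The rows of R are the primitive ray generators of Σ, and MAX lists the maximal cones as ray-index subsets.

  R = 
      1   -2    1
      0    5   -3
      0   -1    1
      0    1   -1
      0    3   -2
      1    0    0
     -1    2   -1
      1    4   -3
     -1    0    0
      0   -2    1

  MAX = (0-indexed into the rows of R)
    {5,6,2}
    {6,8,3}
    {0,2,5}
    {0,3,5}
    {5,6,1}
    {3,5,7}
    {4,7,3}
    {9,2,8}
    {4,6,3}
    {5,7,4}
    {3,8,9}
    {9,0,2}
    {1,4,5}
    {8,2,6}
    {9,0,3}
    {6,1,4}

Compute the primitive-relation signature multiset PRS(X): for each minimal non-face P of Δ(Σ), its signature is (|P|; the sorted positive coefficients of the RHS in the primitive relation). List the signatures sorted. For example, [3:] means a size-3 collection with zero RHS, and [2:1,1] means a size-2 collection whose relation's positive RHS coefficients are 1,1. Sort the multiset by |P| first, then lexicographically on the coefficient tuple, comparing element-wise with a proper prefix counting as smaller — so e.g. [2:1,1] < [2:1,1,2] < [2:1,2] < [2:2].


Minimal non-faces — 24 found among 10 rays, 16 max cones:

  {0,6}:  v_{0} + v_{6} = 0  ⟹  sig = [2:]
  {2,3}:  v_{2} + v_{3} = 0  ⟹  sig = [2:]
  {5,8}:  v_{5} + v_{8} = 0  ⟹  sig = [2:]
  {0,8}:  v_{0} + v_{8} = v_{9}  ⟹  sig = [2:1]
  {1,9}:  v_{1} + v_{9} = v_{4}  ⟹  sig = [2:1]
  {4,9}:  v_{4} + v_{9} = v_{3}  ⟹  sig = [2:1]
  {5,9}:  v_{5} + v_{9} = v_{0}  ⟹  sig = [2:1]
  {6,9}:  v_{6} + v_{9} = v_{8}  ⟹  sig = [2:1]
  {0,1}:  v_{0} + v_{1} = v_{4} + v_{5}  ⟹  sig = [2:1,1]
  {0,4}:  v_{0} + v_{4} = v_{3} + v_{5}  ⟹  sig = [2:1,1]
  {1,8}:  v_{1} + v_{8} = v_{4} + v_{6}  ⟹  sig = [2:1,1]
  {2,4}:  v_{2} + v_{4} = v_{5} + v_{6}  ⟹  sig = [2:1,1]
  {2,7}:  v_{2} + v_{7} = v_{4} + v_{5}  ⟹  sig = [2:1,1]
  {4,8}:  v_{4} + v_{8} = v_{3} + v_{6}  ⟹  sig = [2:1,1]
  {7,8}:  v_{7} + v_{8} = v_{3} + v_{4}  ⟹  sig = [2:1,1]
  {7,9}:  v_{7} + v_{9} = 2·v_{3} + v_{5}  ⟹  sig = [2:1,2]
  {1,7}:  v_{1} + v_{7} = 3·v_{4} + v_{5}  ⟹  sig = [2:1,3]
  {1,3}:  v_{1} + v_{3} = 2·v_{4}  ⟹  sig = [2:2]
  {6,7}:  v_{6} + v_{7} = 2·v_{4}  ⟹  sig = [2:2]
  {0,7}:  v_{0} + v_{7} = 2·v_{3} + 2·v_{5}  ⟹  sig = [2:2,2]
  {1,2}:  v_{1} + v_{2} = 2·v_{5} + 2·v_{6}  ⟹  sig = [2:2,2]
  {3,4,5}:  v_{3} + v_{4} + v_{5} = v_{7}  ⟹  sig = [3:1]
  {3,5,6}:  v_{3} + v_{5} + v_{6} = v_{4}  ⟹  sig = [3:1]
  {4,5,6}:  v_{4} + v_{5} + v_{6} = v_{1}  ⟹  sig = [3:1]

Sorted signature multiset PRS(X):
{ [2:] ×3,  [2:1] ×5,  [2:1,1] ×7,  [2:1,2],  [2:1,3],  [2:2] ×2,  [2:2,2] ×2,  [3:1] ×3 }


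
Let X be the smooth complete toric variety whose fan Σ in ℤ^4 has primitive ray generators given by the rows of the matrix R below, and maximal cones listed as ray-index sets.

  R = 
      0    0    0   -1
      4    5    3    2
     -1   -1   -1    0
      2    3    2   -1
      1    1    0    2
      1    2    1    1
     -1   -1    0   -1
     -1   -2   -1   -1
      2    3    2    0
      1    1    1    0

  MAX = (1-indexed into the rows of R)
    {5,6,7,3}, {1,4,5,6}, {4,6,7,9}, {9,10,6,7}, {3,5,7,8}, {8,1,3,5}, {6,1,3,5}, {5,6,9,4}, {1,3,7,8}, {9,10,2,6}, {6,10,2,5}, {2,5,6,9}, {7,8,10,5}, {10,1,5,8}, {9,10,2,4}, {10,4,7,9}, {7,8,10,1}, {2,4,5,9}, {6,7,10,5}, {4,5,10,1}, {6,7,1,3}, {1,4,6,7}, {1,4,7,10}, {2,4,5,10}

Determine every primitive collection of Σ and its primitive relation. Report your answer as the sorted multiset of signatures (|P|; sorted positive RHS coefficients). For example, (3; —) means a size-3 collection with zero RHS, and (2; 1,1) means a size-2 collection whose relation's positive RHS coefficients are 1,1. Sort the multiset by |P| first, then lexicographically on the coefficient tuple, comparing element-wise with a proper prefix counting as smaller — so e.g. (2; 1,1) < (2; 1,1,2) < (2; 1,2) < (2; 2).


18 minimal non-faces of Δ(Σ) (on 10 rays):

  {3,10}:  v_{3} + v_{10} = 0  ⇒ sig = (2; —)
  {6,8}:  v_{6} + v_{8} = 0  ⇒ sig = (2; —)
  {1,9}:  v_{1} + v_{9} = v_{4}  ⇒ sig = (2; 1)
  {2,3}:  v_{2} + v_{3} = v_{5} + v_{9}  ⇒ sig = (2; 1,1)
  {3,9}:  v_{3} + v_{9} = v_{1} + v_{6}  ⇒ sig = (2; 1,1)
  {8,9}:  v_{8} + v_{9} = v_{1} + v_{10}  ⇒ sig = (2; 1,1)
  {1,2}:  v_{1} + v_{2} = v_{4} + v_{5} + v_{10}  ⇒ sig = (2; 1,1,1)
  {2,8}:  v_{2} + v_{8} = v_{1} + v_{5} + 2·v_{10}  ⇒ sig = (2; 1,1,2)
  {2,7}:  v_{2} + v_{7} = v_{6} + 2·v_{10}  ⇒ sig = (2; 1,2)
  {3,4}:  v_{3} + v_{4} = 2·v_{1} + v_{6}  ⇒ sig = (2; 1,2)
  {4,8}:  v_{4} + v_{8} = 2·v_{1} + v_{10}  ⇒ sig = (2; 1,2)
  {1,5,7}:  v_{1} + v_{5} + v_{7} = 0  ⇒ sig = (3; —)
  {1,6,10}:  v_{1} + v_{6} + v_{10} = v_{9}  ⇒ sig = (3; 1)
  {4,5,7}:  v_{4} + v_{5} + v_{7} = v_{9}  ⇒ sig = (3; 1)
  {5,9,10}:  v_{5} + v_{9} + v_{10} = v_{2}  ⇒ sig = (3; 1)
  {5,7,9}:  v_{5} + v_{7} + v_{9} = v_{6} + v_{10}  ⇒ sig = (3; 1,1)
  {2,4,6}:  v_{2} + v_{4} + v_{6} = v_{5} + 3·v_{9}  ⇒ sig = (3; 1,3)
  {4,6,10}:  v_{4} + v_{6} + v_{10} = 2·v_{9}  ⇒ sig = (3; 2)

Signatures (|P|; sorted positive RHS coefficients), sorted:
[(2; —), (2; —), (2; 1), (2; 1,1), (2; 1,1), (2; 1,1), (2; 1,1,1), (2; 1,1,2), (2; 1,2), (2; 1,2), (2; 1,2), (3; —), (3; 1), (3; 1), (3; 1), (3; 1,1), (3; 1,3), (3; 2)]


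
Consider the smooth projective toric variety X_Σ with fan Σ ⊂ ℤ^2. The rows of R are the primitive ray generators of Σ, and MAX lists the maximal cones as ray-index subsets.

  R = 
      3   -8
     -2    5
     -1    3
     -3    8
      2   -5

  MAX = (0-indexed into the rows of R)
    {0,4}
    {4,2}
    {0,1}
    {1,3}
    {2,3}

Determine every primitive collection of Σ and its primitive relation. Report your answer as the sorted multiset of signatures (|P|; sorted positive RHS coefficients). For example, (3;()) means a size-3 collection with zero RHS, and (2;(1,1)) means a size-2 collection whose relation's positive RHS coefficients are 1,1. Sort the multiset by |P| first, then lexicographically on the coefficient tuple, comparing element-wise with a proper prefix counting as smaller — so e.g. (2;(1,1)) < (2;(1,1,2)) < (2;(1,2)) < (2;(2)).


5 collections generate NE(X_Σ); each relation:

  • {0,3}:  v_{0} + v_{3} = 0  ⇒ sig = (2;())
  • {1,4}:  v_{1} + v_{4} = 0  ⇒ sig = (2;())
  • {0,2}:  v_{0} + v_{2} = v_{4}  ⇒ sig = (2;(1))
  • {1,2}:  v_{1} + v_{2} = v_{3}  ⇒ sig = (2;(1))
  • {3,4}:  v_{3} + v_{4} = v_{2}  ⇒ sig = (2;(1))

Sorted signature multiset PRS(X):
[(2;()), (2;()), (2;(1)), (2;(1)), (2;(1))]


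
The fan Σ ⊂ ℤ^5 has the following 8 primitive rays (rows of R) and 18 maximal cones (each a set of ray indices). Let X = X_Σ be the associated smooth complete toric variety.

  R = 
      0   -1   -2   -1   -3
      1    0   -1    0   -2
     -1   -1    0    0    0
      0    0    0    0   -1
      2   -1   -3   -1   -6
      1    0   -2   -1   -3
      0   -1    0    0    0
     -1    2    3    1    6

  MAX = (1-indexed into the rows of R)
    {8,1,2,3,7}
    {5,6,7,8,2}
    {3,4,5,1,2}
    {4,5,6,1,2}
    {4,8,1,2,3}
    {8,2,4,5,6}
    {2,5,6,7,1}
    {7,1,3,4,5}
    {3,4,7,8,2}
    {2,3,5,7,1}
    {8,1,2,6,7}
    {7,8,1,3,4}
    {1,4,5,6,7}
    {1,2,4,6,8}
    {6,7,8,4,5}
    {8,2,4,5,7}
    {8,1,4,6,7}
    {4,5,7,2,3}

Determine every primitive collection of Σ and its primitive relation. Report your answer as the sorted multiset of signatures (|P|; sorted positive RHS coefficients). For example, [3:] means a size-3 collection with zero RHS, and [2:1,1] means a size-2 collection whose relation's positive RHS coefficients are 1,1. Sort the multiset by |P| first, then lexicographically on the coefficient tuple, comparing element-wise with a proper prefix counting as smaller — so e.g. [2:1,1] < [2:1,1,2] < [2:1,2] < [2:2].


|primitive collections| = 5. Relations:

  {3,6}:  v_{3} + v_{6} = v_{1} ; sig = [2:1]
  {3,5,8}:  v_{3} + v_{5} + v_{8} = 0 ; sig = [3:]
  {1,5,8}:  v_{1} + v_{5} + v_{8} = v_{6} ; sig = [3:1]
  {2,4,6,7}:  v_{2} + v_{4} + v_{6} + v_{7} = v_{5} ; sig = [4:1]
  {1,2,4,7}:  v_{1} + v_{2} + v_{4} + v_{7} = v_{3} + v_{5} ; sig = [4:1,1]

Signatures (|P|; sorted positive RHS coefficients), sorted:
[[2:1], [3:], [3:1], [4:1], [4:1,1]]


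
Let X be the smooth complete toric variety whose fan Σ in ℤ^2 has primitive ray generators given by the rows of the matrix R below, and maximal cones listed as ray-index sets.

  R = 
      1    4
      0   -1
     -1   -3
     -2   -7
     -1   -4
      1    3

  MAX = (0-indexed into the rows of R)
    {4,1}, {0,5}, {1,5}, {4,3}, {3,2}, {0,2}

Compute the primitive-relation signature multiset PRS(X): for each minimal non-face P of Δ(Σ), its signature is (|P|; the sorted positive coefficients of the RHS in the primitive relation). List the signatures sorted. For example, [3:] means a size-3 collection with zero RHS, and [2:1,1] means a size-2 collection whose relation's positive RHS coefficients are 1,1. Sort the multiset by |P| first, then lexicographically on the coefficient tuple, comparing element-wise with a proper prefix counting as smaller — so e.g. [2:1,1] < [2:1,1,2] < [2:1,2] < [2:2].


The 9 primitive collections of Σ (r=6, n=2):

  P={0,4}:  v_{0} + v_{4} = 0  so sig = [2:]
  P={2,5}:  v_{2} + v_{5} = 0  so sig = [2:]
  P={0,1}:  v_{0} + v_{1} = v_{5}  so sig = [2:1]
  P={0,3}:  v_{0} + v_{3} = v_{2}  so sig = [2:1]
  P={1,2}:  v_{1} + v_{2} = v_{4}  so sig = [2:1]
  P={2,4}:  v_{2} + v_{4} = v_{3}  so sig = [2:1]
  P={3,5}:  v_{3} + v_{5} = v_{4}  so sig = [2:1]
  P={4,5}:  v_{4} + v_{5} = v_{1}  so sig = [2:1]
  P={1,3}:  v_{1} + v_{3} = 2·v_{4}  so sig = [2:2]

so the primitive-relation signature multiset is
[[2:], [2:], [2:1], [2:1], [2:1], [2:1], [2:1], [2:1], [2:2]]


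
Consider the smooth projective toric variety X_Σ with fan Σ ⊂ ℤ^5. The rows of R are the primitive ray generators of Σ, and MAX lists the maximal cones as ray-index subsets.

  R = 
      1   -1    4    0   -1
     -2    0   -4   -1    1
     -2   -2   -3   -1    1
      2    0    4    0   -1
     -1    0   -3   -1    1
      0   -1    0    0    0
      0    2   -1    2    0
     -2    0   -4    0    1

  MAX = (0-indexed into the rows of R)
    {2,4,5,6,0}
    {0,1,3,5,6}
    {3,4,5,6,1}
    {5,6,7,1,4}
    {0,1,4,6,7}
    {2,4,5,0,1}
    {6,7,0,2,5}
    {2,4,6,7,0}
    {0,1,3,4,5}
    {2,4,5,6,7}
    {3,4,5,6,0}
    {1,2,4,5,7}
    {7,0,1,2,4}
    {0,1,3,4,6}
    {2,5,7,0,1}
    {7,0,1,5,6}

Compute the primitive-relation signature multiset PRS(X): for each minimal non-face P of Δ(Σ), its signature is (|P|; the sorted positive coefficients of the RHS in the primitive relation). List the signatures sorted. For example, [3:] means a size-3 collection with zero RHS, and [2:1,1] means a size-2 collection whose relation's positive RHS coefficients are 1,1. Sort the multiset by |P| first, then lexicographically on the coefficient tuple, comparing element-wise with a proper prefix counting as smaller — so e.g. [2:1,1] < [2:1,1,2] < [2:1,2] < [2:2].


Σ has 5 primitive collections:

  P={3,7}:  v_{3} + v_{7} = 0  so sig = [2:]
  P={2,3}:  v_{2} + v_{3} = v_{0} + v_{4} + v_{5}  so sig = [2:1,1,1]
  P={1,2,6}:  v_{1} + v_{2} + v_{6} = 2·v_{7}  so sig = [3:2]
  P={0,4,5,7}:  v_{0} + v_{4} + v_{5} + v_{7} = v_{2}  so sig = [4:1]
  P={0,1,4,5,6}:  v_{0} + v_{1} + v_{4} + v_{5} + v_{6} = v_{7}  so sig = [5:1]

so the primitive-relation signature multiset is
{ [2:],  [2:1,1,1],  [3:2],  [4:1],  [5:1] }


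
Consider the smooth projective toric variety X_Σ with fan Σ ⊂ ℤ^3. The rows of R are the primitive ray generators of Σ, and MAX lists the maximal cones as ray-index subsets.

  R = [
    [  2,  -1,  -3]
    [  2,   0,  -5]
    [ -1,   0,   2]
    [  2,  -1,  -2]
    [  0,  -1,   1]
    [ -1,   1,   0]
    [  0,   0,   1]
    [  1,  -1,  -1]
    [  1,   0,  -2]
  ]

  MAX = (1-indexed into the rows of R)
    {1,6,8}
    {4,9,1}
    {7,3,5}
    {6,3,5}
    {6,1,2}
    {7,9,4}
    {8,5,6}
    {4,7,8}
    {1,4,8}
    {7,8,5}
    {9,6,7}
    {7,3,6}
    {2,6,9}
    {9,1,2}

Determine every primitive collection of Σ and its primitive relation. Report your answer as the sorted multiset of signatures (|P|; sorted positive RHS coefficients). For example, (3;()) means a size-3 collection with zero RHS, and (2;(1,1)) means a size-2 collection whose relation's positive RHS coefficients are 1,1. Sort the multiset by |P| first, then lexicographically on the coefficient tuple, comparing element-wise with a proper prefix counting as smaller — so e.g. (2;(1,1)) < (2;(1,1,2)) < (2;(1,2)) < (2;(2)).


|primitive collections| = 18. Relations:

  {3,9}:  v_{3} + v_{9} = 0 — sig = (2;())
  {1,3}:  v_{1} + v_{3} = v_{8} — sig = (2;(1))
  {1,7}:  v_{1} + v_{7} = v_{4} — sig = (2;(1))
  {3,8}:  v_{3} + v_{8} = v_{5} — sig = (2;(1))
  {4,6}:  v_{4} + v_{6} = v_{9} — sig = (2;(1))
  {5,9}:  v_{5} + v_{9} = v_{8} — sig = (2;(1))
  {8,9}:  v_{8} + v_{9} = v_{1} — sig = (2;(1))
  {2,3}:  v_{2} + v_{3} = v_{1} + v_{6} — sig = (2;(1,1))
  {3,4}:  v_{3} + v_{4} = v_{7} + v_{8} — sig = (2;(1,1))
  {2,5}:  v_{2} + v_{5} = v_{1} + v_{6} + v_{8} — sig = (2;(1,1,1))
  {2,4}:  v_{2} + v_{4} = v_{1} + 2·v_{9} — sig = (2;(1,2))
  {2,8}:  v_{2} + v_{8} = 2·v_{1} + v_{6} — sig = (2;(1,2))
  {4,5}:  v_{4} + v_{5} = v_{7} + 2·v_{8} — sig = (2;(1,2))
  {1,5}:  v_{1} + v_{5} = 2·v_{8} — sig = (2;(2))
  {2,7}:  v_{2} + v_{7} = 2·v_{9} — sig = (2;(2))
  {6,7,8}:  v_{6} + v_{7} + v_{8} = 0 — sig = (3;())
  {1,6,9}:  v_{1} + v_{6} + v_{9} = v_{2} — sig = (3;(1))
  {5,6,7}:  v_{5} + v_{6} + v_{7} = v_{3} — sig = (3;(1))

Sorted signature multiset PRS(X):
{ (2;()),  (2;(1)) ×6,  (2;(1,1)) ×2,  (2;(1,1,1)),  (2;(1,2)) ×3,  (2;(2)) ×2,  (3;()),  (3;(1)) ×2 }


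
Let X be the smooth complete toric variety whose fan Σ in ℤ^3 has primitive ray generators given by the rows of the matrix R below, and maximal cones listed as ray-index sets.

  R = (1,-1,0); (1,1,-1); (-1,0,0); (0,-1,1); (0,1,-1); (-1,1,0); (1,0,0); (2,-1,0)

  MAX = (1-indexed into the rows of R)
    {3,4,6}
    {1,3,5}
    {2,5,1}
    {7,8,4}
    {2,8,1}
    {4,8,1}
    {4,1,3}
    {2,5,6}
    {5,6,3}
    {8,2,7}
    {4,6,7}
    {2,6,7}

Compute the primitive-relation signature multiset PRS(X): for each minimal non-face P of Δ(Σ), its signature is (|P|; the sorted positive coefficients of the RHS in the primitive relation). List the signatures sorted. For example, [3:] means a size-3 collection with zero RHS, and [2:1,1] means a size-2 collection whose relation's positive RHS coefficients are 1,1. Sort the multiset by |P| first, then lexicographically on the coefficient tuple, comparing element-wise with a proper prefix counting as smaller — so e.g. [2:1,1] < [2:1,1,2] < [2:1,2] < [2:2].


Σ has 10 primitive collections:

  P={1,6}:  v_{1} + v_{6} = 0  ⟹  sig = [2:]
  P={3,7}:  v_{3} + v_{7} = 0  ⟹  sig = [2:]
  P={4,5}:  v_{4} + v_{5} = 0  ⟹  sig = [2:]
  P={1,7}:  v_{1} + v_{7} = v_{8}  ⟹  sig = [2:1]
  P={2,3}:  v_{2} + v_{3} = v_{5}  ⟹  sig = [2:1]
  P={2,4}:  v_{2} + v_{4} = v_{7}  ⟹  sig = [2:1]
  P={3,8}:  v_{3} + v_{8} = v_{1}  ⟹  sig = [2:1]
  P={5,7}:  v_{5} + v_{7} = v_{2}  ⟹  sig = [2:1]
  P={6,8}:  v_{6} + v_{8} = v_{7}  ⟹  sig = [2:1]
  P={5,8}:  v_{5} + v_{8} = v_{1} + v_{2}  ⟹  sig = [2:1,1]

so the primitive-relation signature multiset is
    [2:]
    [2:]
    [2:]
    [2:1]
    [2:1]
    [2:1]
    [2:1]
    [2:1]
    [2:1]
    [2:1,1]
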